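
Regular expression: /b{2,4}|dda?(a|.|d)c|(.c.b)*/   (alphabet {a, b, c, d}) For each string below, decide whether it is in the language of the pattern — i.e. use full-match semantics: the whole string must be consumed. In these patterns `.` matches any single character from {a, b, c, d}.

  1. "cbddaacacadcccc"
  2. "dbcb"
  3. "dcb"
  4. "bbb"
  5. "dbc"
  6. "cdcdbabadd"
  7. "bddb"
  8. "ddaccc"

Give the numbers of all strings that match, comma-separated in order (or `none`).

1 → no match
2 → no match
3 → no match
4 → match
5 → no match
6 → no match
7 → no match
8 → no match

4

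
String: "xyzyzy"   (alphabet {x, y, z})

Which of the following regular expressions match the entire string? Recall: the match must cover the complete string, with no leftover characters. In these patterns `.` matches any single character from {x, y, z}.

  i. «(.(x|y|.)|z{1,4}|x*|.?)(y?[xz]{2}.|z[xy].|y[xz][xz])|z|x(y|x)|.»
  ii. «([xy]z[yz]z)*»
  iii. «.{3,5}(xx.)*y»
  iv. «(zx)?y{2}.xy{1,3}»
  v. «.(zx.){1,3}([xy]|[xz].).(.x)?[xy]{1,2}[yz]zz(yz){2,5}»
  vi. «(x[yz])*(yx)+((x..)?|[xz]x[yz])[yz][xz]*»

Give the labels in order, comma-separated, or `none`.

iii

i → no match
ii → no match
iii → match
iv → no match
v → no match — must end with "yz"
vi → no match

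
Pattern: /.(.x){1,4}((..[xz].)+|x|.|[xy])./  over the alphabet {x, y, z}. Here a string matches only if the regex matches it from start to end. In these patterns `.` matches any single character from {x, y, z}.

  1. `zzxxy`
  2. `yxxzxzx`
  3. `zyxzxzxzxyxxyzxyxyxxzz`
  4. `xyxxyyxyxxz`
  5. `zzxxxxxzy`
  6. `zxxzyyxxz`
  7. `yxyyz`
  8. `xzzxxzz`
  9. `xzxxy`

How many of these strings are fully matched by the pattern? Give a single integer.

1 → match
2 → match
3 → no match
4 → no match
5 → match
6 → no match
7 → no match
8 → no match
9 → match
Total matched: 4

4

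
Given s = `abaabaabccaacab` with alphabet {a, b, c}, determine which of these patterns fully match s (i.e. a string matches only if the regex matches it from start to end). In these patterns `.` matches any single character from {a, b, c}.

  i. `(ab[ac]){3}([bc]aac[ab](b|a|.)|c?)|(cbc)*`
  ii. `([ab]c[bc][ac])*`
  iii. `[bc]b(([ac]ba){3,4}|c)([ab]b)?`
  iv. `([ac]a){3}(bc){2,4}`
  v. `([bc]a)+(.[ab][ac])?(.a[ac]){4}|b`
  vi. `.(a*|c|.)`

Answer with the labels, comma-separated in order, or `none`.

i → match
ii → no match
iii → no match
iv → no match — must end with `bc`
v → no match
vi → no match

i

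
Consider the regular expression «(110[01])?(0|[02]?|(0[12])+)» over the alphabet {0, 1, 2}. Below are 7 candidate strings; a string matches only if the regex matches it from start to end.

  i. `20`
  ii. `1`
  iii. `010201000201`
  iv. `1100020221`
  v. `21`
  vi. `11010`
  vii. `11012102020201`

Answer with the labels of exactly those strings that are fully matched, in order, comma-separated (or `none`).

vi

i → no match
ii → no match
iii → no match
iv → no match
v → no match
vi → match
vii → no match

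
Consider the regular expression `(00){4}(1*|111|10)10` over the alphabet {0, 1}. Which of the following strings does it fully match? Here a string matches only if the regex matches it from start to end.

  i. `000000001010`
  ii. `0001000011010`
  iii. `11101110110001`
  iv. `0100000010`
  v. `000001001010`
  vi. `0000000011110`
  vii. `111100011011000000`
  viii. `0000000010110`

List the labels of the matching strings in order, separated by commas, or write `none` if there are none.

i → match
ii → no match
iii → no match — must start with `00`
iv → no match — must start with `00`
v → no match
vi → match
vii → no match — must start with `00`
viii → no match

i, vi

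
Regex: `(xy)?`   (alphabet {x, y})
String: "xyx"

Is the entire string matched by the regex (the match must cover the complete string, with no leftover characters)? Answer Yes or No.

No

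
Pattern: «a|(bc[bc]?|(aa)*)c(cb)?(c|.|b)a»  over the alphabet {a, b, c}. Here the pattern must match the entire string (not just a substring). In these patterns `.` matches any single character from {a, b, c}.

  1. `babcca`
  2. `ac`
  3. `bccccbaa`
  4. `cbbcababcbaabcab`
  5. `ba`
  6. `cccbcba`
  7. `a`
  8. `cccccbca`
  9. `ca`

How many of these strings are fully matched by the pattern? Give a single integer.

1 → no match
2 → no match — must end with `a`
3 → match
4 → no match — must end with `a`
5 → no match
6 → no match
7 → match
8 → no match
9 → no match
Total matched: 2

2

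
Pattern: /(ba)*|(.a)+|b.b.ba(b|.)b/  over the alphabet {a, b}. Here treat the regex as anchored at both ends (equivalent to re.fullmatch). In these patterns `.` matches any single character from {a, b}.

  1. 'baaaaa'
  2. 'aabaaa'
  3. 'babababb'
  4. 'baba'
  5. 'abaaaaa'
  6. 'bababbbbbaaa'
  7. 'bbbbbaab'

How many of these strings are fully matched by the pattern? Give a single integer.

5

1 → match
2 → match
3 → match
4 → match
5 → no match
6 → no match
7 → match
Total matched: 5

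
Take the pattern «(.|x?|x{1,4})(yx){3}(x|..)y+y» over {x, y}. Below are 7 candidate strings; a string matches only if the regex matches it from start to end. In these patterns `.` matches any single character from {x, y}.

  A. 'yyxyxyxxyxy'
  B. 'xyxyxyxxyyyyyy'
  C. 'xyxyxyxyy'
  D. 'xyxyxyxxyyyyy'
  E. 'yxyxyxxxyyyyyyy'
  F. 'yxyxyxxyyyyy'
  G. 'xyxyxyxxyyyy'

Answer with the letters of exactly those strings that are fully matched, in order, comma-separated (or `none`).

A → no match — must end with 'yy'
B → match
C → no match
D → match
E → match
F → match
G → match

B, D, E, F, G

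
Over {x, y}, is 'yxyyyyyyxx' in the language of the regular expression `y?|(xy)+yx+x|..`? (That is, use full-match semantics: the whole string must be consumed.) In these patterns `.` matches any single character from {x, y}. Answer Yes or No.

No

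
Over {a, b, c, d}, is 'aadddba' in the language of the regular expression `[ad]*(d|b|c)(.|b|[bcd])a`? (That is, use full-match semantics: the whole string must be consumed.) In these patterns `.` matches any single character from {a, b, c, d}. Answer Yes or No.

Yes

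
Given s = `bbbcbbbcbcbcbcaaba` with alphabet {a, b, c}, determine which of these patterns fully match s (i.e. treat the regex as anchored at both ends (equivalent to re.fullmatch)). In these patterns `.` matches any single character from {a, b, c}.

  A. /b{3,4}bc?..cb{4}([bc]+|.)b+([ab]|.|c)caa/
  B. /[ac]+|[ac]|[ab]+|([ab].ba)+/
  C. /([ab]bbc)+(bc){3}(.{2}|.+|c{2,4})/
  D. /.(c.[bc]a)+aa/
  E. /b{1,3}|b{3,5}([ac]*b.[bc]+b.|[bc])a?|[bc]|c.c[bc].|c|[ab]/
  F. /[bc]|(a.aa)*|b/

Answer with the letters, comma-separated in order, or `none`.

C

A → no match — must end with `caa`
B → no match
C → match
D → no match — must end with `aaa`
E → no match
F → no match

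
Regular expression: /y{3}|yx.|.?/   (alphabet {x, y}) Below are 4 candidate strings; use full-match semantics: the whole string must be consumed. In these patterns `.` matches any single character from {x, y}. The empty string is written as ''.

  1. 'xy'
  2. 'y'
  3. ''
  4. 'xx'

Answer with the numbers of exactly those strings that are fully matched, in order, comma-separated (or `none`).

1. 'xy' → no match
2. 'y' → match
3. '' → match
4. 'xx' → no match

2, 3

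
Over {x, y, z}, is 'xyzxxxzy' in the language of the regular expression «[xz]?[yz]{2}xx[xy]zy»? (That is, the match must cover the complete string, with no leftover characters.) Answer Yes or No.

Yes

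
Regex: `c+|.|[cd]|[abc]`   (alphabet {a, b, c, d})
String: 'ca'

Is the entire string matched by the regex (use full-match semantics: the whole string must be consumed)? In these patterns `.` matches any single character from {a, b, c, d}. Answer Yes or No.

No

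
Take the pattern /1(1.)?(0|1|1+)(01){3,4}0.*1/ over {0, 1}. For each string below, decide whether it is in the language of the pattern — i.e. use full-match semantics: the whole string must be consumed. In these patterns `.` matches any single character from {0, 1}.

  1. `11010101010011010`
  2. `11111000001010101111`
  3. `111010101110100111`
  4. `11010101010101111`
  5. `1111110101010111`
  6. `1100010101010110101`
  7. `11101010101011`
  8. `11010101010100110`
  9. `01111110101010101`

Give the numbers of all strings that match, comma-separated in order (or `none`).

1 → no match — must end with `1`
2 → no match
3 → no match
4 → match
5 → match
6 → match
7 → match
8 → no match — must end with `1`
9 → no match — must start with `1`

4, 5, 6, 7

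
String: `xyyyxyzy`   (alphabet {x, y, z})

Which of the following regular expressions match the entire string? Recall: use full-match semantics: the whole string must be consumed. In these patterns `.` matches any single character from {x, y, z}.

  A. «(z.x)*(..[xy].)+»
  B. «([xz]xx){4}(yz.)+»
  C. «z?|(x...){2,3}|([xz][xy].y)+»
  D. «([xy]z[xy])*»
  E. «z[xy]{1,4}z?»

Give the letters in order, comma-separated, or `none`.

C

A → no match
B → no match
C → match
D → no match
E → no match — must start with `z`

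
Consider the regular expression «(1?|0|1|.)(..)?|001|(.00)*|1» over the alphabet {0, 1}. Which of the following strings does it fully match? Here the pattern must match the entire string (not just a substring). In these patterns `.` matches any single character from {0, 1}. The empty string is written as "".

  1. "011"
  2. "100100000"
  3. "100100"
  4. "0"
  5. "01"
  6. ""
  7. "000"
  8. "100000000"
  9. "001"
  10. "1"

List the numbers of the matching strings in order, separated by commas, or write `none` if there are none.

1, 2, 3, 4, 5, 6, 7, 8, 9, 10

1 → match
2 → match
3 → match
4 → match
5 → match
6 → match
7 → match
8 → match
9 → match
10 → match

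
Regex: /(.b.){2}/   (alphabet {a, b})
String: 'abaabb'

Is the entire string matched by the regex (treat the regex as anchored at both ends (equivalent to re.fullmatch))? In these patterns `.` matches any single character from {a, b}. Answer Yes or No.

Yes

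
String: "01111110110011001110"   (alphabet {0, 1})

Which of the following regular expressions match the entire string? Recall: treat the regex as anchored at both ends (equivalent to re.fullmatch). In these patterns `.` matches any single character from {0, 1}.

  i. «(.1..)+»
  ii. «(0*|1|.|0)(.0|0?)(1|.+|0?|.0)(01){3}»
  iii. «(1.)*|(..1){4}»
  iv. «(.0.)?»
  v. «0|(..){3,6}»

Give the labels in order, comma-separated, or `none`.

i

i → match
ii → no match — must end with "01"
iii → no match
iv → no match
v → no match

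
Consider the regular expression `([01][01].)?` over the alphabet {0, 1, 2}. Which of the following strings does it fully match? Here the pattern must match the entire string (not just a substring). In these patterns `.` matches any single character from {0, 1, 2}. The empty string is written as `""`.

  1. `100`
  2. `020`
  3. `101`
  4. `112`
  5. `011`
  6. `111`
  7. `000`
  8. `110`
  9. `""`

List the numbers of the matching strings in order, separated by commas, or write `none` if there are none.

1 → match
2 → no match
3 → match
4 → match
5 → match
6 → match
7 → match
8 → match
9 → match

1, 3, 4, 5, 6, 7, 8, 9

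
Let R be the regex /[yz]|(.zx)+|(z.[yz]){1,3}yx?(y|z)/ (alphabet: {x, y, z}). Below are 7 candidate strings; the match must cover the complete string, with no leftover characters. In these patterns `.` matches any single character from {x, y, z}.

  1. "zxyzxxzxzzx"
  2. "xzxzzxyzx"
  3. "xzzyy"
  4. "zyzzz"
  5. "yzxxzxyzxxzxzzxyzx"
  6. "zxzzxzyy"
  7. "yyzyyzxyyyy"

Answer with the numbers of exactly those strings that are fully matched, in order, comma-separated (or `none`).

2, 5, 6

1 → no match
2 → match
3 → no match
4 → no match
5 → match
6 → match
7 → no match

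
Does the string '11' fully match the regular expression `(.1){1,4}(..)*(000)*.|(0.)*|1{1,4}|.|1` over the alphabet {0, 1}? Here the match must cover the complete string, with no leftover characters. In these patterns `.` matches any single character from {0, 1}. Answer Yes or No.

Yes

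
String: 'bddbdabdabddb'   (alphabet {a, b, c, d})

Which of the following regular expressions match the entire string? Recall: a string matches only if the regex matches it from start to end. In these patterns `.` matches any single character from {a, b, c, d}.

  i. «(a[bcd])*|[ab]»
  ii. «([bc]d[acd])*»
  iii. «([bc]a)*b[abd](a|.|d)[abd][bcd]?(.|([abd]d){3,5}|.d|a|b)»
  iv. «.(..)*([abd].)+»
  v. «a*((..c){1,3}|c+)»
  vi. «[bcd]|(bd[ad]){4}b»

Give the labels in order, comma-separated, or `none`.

i → no match
ii → no match
iii → no match
iv → match
v → no match — must end with 'c'
vi → match

iv, vi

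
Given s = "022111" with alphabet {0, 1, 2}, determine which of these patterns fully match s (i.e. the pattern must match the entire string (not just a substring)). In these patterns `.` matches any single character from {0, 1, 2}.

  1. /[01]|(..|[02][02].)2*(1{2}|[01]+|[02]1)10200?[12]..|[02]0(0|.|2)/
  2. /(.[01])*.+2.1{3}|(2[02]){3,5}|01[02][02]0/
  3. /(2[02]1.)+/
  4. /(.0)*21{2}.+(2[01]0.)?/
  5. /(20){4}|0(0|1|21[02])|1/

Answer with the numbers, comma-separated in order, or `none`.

1 → no match
2 → match
3 → no match — must start with "2"
4 → no match
5 → no match

2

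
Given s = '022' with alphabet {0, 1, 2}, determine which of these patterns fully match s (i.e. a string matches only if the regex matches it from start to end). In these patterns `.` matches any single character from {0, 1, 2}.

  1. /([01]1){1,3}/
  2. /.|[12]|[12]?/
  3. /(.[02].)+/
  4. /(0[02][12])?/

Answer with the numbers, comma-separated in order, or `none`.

3, 4

1 → no match — must end with '1'
2 → no match
3 → match
4 → match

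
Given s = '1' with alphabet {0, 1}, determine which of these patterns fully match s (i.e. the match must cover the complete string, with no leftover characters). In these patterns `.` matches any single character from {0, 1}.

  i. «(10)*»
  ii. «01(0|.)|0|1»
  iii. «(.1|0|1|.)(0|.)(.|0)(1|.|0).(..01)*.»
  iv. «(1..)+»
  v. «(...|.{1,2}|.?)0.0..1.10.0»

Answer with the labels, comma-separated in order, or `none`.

ii

i → no match
ii → match
iii → no match
iv → no match
v → no match — must end with '0'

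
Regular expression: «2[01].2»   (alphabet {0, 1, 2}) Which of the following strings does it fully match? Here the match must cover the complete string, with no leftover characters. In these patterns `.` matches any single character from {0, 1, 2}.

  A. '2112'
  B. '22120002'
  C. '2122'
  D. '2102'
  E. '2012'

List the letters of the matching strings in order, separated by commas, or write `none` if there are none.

A → match
B → no match
C → match
D → match
E → match

A, C, D, E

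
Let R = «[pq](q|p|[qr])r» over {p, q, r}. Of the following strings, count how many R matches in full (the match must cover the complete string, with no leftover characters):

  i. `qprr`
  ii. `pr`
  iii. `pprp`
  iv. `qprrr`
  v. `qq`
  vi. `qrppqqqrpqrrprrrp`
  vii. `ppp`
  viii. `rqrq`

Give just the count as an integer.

i. `qprr` → no match
ii. `pr` → no match
iii. `pprp` → no match — must end with `r`
iv. `qprrr` → no match
v. `qq` → no match — must end with `r`
vi → no match — must end with `r`
vii. `ppp` → no match — must end with `r`
viii. `rqrq` → no match — must end with `r`
Total matched: 0

0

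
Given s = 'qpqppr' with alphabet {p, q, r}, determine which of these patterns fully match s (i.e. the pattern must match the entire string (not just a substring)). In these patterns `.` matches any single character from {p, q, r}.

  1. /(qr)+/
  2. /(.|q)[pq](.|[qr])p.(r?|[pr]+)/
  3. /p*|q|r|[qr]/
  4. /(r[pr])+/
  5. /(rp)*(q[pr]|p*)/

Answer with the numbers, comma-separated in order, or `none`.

1 → no match — must start with 'qr'
2 → match
3 → no match
4 → no match — must start with 'r'
5 → no match

2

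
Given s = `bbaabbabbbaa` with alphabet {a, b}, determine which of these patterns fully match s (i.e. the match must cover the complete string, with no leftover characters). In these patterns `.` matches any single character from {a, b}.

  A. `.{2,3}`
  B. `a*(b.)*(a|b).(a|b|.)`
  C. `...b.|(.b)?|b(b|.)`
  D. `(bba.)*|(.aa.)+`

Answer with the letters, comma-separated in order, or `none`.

D

A → no match
B → no match
C → no match
D → match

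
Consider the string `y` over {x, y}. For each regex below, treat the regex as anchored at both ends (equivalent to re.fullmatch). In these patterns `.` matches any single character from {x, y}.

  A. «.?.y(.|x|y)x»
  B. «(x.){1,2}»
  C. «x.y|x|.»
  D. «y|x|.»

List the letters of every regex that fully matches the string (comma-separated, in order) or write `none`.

A → no match — must end with `x`
B → no match — must start with `x`
C → match
D → match

C, D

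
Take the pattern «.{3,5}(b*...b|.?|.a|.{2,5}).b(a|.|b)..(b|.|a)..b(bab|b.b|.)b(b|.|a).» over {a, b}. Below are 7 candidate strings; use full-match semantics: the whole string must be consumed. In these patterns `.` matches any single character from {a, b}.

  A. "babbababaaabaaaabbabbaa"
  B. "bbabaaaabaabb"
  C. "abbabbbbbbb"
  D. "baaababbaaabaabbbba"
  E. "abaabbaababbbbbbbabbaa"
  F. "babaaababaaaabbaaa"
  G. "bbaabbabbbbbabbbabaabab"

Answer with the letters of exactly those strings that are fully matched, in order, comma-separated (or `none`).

D, E

A → no match
B → no match
C. "abbabbbbbbb" → no match
D → match
E → match
F → no match
G → no match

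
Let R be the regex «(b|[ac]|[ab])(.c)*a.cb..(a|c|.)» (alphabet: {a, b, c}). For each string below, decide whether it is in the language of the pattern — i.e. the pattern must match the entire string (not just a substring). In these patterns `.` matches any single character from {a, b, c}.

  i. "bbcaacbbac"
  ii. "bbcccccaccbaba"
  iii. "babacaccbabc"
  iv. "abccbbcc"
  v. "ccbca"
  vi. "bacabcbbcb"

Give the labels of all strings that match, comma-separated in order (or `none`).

i → match
ii → match
iii → no match
iv → no match
v → no match
vi → match

i, ii, vi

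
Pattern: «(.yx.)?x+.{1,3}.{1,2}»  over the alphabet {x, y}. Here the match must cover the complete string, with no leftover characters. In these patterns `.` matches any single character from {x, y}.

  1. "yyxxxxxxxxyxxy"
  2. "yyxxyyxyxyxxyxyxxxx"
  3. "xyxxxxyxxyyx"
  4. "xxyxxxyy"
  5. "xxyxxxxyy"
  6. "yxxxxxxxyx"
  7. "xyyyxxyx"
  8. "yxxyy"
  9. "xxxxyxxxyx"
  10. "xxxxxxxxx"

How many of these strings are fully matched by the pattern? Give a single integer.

2

1 → match
2 → no match
3 → no match
4 → no match
5 → no match
6 → no match
7 → no match
8 → no match
9 → no match
10 → match
Total matched: 2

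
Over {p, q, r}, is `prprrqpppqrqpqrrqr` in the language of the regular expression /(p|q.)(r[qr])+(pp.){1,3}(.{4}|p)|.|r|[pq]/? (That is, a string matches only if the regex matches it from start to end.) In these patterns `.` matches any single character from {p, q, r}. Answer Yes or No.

No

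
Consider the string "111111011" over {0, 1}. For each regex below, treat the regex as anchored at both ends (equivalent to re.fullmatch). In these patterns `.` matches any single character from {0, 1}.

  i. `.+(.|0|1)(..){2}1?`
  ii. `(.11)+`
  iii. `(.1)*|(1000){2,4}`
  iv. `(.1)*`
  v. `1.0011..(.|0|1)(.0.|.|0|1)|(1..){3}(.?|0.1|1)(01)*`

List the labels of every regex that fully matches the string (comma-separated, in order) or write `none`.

i, ii

i → match
ii → match
iii → no match
iv → no match
v → no match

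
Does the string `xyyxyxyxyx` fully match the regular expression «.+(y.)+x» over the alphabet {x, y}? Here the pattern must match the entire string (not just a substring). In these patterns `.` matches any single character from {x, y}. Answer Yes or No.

No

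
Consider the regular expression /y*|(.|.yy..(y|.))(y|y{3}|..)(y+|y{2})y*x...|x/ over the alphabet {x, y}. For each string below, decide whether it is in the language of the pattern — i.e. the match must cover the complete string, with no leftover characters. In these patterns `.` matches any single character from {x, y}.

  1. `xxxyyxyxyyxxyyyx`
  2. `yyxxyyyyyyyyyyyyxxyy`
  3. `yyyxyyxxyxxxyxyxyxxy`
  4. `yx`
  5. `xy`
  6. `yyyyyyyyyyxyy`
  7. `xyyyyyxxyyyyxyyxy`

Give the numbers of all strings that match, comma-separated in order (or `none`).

none

1 → no match
2 → no match
3 → no match
4 → no match
5 → no match
6 → no match
7 → no match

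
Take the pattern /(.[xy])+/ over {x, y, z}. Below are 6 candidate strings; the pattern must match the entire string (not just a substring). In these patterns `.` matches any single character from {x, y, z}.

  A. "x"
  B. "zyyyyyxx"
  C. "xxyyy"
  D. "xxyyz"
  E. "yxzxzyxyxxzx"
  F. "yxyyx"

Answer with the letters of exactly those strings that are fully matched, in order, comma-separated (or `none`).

A → no match
B → match
C → no match
D → no match
E → match
F → no match

B, E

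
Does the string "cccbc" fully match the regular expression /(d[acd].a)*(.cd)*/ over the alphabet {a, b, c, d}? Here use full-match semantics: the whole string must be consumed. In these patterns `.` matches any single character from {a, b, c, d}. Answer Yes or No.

No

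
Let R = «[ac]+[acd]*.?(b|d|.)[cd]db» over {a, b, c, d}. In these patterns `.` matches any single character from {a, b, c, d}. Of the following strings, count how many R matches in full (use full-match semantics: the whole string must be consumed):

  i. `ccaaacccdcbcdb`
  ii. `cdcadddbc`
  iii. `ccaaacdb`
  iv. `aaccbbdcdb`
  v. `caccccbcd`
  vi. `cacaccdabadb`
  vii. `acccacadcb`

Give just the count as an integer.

i → match
ii. `cdcadddbc` → no match — must end with `db`
iii. `ccaaacdb` → match
iv. `aaccbbdcdb` → no match
v. `caccccbcd` → no match — must end with `db`
vi. `cacaccdabadb` → no match
vii. `acccacadcb` → no match — must end with `db`
Total matched: 2

2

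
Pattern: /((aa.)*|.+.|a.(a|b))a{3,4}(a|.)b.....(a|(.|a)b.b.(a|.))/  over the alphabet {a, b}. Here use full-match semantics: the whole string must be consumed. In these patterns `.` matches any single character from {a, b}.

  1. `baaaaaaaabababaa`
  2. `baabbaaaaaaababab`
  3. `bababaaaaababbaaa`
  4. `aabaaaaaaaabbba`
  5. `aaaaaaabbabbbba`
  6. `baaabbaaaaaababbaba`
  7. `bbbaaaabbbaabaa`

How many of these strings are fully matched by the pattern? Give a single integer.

5

1 → match
2 → no match
3 → match
4 → no match
5 → match
6 → match
7 → match
Total matched: 5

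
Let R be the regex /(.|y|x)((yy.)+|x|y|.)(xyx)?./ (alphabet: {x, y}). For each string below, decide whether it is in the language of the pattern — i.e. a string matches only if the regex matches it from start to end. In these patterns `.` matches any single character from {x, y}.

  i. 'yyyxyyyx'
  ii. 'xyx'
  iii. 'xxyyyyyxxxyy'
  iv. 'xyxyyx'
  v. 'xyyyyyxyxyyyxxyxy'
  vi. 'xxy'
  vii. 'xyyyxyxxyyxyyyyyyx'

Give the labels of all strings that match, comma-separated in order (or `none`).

i → match
ii → match
iii → no match
iv → no match
v → no match
vi → match
vii → no match

i, ii, vi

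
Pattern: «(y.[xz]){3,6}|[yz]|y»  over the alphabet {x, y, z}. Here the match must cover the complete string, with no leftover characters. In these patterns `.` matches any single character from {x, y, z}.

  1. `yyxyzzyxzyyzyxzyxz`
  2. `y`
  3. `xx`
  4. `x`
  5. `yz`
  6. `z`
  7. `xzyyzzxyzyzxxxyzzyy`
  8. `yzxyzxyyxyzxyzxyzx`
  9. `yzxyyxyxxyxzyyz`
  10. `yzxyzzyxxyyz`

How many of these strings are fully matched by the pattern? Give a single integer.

6

1 → match
2 → match
3 → no match
4 → no match
5 → no match
6 → match
7 → no match
8 → match
9 → match
10 → match
Total matched: 6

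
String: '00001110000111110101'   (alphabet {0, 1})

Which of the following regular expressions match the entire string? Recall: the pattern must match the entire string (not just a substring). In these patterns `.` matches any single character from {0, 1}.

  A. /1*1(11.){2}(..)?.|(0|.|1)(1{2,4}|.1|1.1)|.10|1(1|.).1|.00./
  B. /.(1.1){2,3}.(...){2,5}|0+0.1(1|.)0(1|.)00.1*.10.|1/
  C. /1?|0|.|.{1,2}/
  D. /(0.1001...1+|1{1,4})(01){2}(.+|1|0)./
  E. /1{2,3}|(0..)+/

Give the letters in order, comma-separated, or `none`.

B

A → no match
B → match
C → no match
D → no match
E → no match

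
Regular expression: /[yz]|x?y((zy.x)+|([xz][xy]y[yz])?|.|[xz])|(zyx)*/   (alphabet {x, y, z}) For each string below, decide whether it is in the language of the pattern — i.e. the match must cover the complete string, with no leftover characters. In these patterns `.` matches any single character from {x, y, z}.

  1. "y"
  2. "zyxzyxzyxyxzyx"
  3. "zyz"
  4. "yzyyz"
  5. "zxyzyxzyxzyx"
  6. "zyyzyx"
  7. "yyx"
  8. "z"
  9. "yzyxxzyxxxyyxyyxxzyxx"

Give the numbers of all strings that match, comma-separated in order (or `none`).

1, 4, 8

1 → match
2 → no match
3 → no match
4 → match
5 → no match
6 → no match
7 → no match
8 → match
9 → no match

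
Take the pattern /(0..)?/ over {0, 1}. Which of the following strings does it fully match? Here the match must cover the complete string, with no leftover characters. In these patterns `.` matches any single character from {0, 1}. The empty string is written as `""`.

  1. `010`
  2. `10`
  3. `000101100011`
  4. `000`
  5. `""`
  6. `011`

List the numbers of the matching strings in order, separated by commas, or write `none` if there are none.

1 → match
2 → no match
3 → no match
4 → match
5 → match
6 → match

1, 4, 5, 6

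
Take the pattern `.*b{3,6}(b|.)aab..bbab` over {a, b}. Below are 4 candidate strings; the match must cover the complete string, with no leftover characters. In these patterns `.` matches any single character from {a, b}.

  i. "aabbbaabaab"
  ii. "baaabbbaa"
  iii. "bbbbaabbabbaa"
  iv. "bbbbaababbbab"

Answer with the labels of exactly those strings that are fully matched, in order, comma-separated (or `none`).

iv

i. "aabbbaabaab" → no match — must end with "bbab"
ii. "baaabbbaa" → no match — must end with "bbab"
iii → no match — must end with "bbab"
iv → match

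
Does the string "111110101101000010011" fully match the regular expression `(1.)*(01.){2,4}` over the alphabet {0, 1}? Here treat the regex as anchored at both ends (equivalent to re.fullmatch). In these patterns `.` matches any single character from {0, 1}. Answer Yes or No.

No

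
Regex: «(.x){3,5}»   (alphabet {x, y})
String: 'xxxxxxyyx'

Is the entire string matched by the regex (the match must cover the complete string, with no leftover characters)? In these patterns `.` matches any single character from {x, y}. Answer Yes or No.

No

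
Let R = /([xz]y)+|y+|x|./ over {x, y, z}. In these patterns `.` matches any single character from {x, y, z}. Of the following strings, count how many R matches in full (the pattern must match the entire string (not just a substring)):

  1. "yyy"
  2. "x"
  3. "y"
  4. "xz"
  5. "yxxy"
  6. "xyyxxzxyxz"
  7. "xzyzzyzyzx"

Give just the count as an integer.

3

1 → match
2 → match
3 → match
4 → no match
5 → no match
6 → no match
7 → no match
Total matched: 3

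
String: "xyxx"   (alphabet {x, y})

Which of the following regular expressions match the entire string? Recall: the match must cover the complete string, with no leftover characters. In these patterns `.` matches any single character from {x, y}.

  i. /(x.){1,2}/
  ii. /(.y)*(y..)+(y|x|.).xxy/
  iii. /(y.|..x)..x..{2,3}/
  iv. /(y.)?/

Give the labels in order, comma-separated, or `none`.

i → match
ii → no match — must end with "xxy"
iii → no match
iv → no match

i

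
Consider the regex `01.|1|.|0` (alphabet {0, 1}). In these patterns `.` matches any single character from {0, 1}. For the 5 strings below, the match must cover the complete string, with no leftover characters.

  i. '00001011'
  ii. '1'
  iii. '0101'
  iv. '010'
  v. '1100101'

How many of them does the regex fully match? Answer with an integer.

2

i → no match
ii → match
iii → no match
iv → match
v → no match
Total matched: 2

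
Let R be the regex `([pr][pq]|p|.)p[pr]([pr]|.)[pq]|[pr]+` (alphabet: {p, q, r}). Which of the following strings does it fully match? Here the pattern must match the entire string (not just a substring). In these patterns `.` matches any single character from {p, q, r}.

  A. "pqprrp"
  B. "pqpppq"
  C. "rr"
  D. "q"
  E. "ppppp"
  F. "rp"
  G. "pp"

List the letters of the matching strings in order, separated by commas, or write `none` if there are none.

A, B, C, E, F, G

A. "pqprrp" → match
B. "pqpppq" → match
C. "rr" → match
D. "q" → no match
E. "ppppp" → match
F. "rp" → match
G. "pp" → match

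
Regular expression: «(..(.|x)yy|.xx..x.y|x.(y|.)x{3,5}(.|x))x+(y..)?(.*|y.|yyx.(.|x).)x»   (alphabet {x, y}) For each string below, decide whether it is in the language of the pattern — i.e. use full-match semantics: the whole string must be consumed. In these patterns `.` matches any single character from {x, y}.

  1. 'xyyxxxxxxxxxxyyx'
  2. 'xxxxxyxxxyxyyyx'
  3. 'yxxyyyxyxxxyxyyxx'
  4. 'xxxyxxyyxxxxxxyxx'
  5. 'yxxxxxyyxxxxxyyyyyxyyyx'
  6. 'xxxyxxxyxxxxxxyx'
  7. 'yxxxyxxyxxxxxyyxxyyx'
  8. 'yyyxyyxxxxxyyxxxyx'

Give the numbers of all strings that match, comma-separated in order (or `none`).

1, 4, 5, 6, 7

1 → match
2 → no match
3 → no match
4 → match
5 → match
6 → match
7 → match
8 → no match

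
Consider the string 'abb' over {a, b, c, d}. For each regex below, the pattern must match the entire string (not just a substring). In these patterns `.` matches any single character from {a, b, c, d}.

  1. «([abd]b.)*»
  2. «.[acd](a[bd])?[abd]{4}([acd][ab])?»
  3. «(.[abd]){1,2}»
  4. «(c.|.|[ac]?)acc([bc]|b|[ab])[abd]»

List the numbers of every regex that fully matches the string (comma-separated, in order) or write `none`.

1 → match
2 → no match
3 → no match
4 → no match

1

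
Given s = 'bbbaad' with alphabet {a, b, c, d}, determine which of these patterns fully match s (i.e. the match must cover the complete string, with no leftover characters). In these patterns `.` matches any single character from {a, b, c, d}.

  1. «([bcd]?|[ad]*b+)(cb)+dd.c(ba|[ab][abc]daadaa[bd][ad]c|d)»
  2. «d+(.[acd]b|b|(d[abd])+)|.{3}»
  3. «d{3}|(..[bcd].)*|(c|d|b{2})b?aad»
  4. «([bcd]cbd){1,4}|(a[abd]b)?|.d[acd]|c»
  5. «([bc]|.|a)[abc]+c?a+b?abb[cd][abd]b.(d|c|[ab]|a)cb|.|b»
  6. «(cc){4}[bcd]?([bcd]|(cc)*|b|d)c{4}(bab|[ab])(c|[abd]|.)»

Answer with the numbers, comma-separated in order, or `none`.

1 → no match
2 → no match
3 → match
4 → no match
5 → no match
6 → no match — must start with 'cc'

3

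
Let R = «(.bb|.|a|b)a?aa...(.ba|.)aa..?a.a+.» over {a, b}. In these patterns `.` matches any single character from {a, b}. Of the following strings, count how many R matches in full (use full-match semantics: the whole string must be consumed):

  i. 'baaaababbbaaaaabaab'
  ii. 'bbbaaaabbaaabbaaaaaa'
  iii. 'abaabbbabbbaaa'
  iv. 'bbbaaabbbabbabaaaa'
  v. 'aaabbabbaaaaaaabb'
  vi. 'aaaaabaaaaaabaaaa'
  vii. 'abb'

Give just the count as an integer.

i → no match
ii → match
iii → no match
iv → no match
v → no match
vi → match
vii → no match
Total matched: 2

2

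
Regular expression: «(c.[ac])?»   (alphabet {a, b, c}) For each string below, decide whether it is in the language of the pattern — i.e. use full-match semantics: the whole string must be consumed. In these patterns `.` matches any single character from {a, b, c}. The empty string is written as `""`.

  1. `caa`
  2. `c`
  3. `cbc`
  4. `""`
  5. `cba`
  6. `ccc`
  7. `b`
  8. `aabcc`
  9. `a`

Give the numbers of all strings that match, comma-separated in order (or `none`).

1, 3, 4, 5, 6

1 → match
2 → no match
3 → match
4 → match
5 → match
6 → match
7 → no match
8 → no match
9 → no match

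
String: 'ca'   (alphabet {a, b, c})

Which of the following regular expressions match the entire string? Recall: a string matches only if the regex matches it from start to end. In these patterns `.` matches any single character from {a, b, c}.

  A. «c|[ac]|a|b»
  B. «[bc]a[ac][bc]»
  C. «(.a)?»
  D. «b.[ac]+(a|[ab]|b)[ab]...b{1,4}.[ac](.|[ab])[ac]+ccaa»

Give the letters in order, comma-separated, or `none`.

C

A → no match
B → no match
C → match
D → no match — must start with 'b'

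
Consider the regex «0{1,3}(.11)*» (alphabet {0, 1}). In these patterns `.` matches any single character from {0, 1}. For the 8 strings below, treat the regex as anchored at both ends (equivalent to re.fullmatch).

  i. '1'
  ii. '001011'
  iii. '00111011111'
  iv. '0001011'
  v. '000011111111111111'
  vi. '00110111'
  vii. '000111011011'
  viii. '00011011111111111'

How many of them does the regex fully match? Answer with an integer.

4

i → no match — must start with '0'
ii → no match
iii → match
iv → no match
v → match
vi → no match
vii → match
viii → match
Total matched: 4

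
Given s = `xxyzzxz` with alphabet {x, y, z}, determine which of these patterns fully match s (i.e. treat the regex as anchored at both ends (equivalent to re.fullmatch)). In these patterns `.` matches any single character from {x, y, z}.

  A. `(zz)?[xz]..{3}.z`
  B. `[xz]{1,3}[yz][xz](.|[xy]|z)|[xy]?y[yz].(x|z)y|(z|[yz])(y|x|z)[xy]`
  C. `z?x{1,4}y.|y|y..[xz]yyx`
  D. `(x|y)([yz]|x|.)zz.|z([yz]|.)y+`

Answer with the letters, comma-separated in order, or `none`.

A

A → match
B → no match
C → no match
D → no match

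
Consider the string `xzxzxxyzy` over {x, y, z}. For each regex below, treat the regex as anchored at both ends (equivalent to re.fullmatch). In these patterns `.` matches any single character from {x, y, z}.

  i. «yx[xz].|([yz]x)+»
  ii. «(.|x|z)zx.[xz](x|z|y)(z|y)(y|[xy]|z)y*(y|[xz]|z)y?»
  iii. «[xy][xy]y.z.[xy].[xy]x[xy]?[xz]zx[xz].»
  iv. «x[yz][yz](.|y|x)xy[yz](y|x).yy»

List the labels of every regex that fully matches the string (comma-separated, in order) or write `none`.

i → no match
ii → match
iii → no match
iv → no match — must end with `yy`

ii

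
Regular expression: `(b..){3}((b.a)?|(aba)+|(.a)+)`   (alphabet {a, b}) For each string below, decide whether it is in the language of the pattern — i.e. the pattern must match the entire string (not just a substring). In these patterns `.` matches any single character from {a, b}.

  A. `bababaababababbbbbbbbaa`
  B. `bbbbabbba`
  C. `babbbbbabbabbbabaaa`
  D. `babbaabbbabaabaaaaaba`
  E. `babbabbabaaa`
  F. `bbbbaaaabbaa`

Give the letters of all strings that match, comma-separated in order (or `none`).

B

A → no match
B → match
C → no match
D → no match
E → no match
F → no match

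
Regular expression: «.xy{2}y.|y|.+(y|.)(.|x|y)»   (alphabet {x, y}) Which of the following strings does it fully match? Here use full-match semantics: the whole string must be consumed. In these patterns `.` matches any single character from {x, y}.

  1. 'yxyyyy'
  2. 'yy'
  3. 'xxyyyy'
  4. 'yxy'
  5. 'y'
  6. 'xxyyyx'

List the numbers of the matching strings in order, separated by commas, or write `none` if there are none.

1, 3, 4, 5, 6

1. 'yxyyyy' → match
2. 'yy' → no match
3. 'xxyyyy' → match
4. 'yxy' → match
5. 'y' → match
6. 'xxyyyx' → match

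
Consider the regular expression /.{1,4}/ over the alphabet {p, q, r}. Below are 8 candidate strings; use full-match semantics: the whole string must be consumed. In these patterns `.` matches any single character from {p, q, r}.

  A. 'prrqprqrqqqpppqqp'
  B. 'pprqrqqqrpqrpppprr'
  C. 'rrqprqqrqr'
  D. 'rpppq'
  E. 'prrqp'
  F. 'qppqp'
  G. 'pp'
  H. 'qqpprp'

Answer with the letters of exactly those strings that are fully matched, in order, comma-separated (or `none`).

G

A → no match
B → no match
C → no match
D → no match
E → no match
F → no match
G → match
H → no match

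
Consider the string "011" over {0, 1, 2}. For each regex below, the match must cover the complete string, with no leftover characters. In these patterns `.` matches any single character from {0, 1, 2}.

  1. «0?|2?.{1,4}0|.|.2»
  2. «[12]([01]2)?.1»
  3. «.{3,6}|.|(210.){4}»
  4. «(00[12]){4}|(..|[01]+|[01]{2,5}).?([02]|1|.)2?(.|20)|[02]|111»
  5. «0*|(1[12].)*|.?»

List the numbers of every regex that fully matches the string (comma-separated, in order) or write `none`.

1 → no match
2 → no match
3 → match
4 → match
5 → no match

3, 4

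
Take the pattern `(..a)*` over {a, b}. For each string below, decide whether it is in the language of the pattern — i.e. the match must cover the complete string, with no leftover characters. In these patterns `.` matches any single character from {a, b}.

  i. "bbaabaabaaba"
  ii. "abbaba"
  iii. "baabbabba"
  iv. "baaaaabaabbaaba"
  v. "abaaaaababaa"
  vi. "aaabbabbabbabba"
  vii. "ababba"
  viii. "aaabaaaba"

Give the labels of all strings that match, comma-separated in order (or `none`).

i, iii, iv, v, vi, vii, viii

i → match
ii → no match
iii → match
iv → match
v → match
vi → match
vii → match
viii → match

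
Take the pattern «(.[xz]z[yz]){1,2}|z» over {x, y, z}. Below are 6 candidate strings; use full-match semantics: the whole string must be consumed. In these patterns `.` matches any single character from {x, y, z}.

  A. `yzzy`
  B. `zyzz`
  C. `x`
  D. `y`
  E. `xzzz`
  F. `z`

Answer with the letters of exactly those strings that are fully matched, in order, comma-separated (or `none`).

A, E, F

A → match
B → no match
C → no match
D → no match
E → match
F → match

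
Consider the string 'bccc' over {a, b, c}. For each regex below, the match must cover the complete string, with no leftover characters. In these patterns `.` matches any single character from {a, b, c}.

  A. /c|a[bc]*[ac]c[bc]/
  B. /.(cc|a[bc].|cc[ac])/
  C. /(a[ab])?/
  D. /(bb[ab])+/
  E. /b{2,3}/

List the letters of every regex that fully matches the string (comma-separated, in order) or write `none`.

B

A → no match
B → match
C → no match
D → no match — must start with 'bb'
E → no match — must end with 'b'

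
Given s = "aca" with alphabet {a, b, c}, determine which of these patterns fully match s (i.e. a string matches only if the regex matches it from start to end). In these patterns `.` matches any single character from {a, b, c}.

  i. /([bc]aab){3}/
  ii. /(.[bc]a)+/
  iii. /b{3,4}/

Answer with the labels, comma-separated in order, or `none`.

ii

i → no match — must end with "aab"
ii → match
iii → no match — must start with "b"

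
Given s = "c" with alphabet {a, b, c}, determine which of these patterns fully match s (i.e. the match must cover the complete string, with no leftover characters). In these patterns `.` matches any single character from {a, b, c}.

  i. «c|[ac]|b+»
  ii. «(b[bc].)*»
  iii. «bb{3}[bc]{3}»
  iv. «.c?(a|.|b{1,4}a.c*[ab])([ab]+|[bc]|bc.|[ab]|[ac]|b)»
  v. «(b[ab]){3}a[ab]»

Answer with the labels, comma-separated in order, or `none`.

i

i → match
ii → no match
iii → no match — must start with "bb"
iv → no match
v → no match — must start with "b"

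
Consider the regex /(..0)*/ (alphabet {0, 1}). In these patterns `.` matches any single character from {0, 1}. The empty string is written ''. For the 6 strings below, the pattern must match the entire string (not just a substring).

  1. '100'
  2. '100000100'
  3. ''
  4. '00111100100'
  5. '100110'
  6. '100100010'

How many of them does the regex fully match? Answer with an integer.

5

1 → match
2 → match
3 → match
4 → no match
5 → match
6 → match
Total matched: 5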